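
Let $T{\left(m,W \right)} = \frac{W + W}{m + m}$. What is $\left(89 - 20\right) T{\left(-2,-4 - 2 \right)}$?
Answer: $207$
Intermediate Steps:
$T{\left(m,W \right)} = \frac{W}{m}$ ($T{\left(m,W \right)} = \frac{2 W}{2 m} = 2 W \frac{1}{2 m} = \frac{W}{m}$)
$\left(89 - 20\right) T{\left(-2,-4 - 2 \right)} = \left(89 - 20\right) \frac{-4 - 2}{-2} = 69 \left(\left(-6\right) \left(- \frac{1}{2}\right)\right) = 69 \cdot 3 = 207$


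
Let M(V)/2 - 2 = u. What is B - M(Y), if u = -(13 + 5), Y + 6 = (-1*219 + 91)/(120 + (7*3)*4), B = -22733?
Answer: -22701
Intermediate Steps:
Y = -338/51 (Y = -6 + (-1*219 + 91)/(120 + (7*3)*4) = -6 + (-219 + 91)/(120 + 21*4) = -6 - 128/(120 + 84) = -6 - 128/204 = -6 - 128*1/204 = -6 - 32/51 = -338/51 ≈ -6.6274)
u = -18 (u = -1*18 = -18)
M(V) = -32 (M(V) = 4 + 2*(-18) = 4 - 36 = -32)
B - M(Y) = -22733 - 1*(-32) = -22733 + 32 = -22701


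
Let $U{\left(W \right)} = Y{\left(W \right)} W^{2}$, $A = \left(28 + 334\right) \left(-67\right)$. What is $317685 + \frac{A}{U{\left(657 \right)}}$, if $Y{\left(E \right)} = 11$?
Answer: $\frac{1508412513961}{4748139} \approx 3.1769 \cdot 10^{5}$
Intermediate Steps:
$A = -24254$ ($A = 362 \left(-67\right) = -24254$)
$U{\left(W \right)} = 11 W^{2}$
$317685 + \frac{A}{U{\left(657 \right)}} = 317685 - \frac{24254}{11 \cdot 657^{2}} = 317685 - \frac{24254}{11 \cdot 431649} = 317685 - \frac{24254}{4748139} = \frac{1508412513961}{4748139}$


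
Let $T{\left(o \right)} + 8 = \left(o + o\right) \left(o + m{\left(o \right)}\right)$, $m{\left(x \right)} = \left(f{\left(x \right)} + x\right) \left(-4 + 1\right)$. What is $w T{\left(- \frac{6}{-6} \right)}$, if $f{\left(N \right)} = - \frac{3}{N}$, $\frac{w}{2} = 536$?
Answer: $6432$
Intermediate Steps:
$w = 1072$ ($w = 2 \cdot 536 = 1072$)
$m{\left(x \right)} = - 3 x + \frac{9}{x}$ ($m{\left(x \right)} = \left(- \frac{3}{x} + x\right) \left(-4 + 1\right) = \left(x - \frac{3}{x}\right) \left(-3\right) = - 3 x + \frac{9}{x}$)
$T{\left(o \right)} = -8 + 2 o \left(- 2 o + \frac{9}{o}\right)$ ($T{\left(o \right)} = -8 + \left(o + o\right) \left(o - \left(- \frac{9}{o} + 3 o\right)\right) = -8 + 2 o \left(- 2 o + \frac{9}{o}\right)$)
$w T{\left(- \frac{6}{-6} \right)} = 1072 \left(10 - 4 \left(- \frac{6}{-6}\right)^{2}\right) = 1072 \left(10 - 4 \left(\left(-6\right) \left(- \frac{1}{6}\right)\right)^{2}\right) = 1072 \left(10 - 4 \cdot 1^{2}\right) = 1072 \left(10 - 4\right) = 1072 \cdot 6 = 6432$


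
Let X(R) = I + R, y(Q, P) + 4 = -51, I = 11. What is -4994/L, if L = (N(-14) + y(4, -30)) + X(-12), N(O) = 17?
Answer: 4994/39 ≈ 128.05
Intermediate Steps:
y(Q, P) = -55 (y(Q, P) = -4 - 51 = -55)
X(R) = 11 + R
L = -39 (L = (17 - 55) + (11 - 12) = -38 - 1 = -39)
-4994/L = -4994/(-39) = -4994*(-1/39) = 4994/39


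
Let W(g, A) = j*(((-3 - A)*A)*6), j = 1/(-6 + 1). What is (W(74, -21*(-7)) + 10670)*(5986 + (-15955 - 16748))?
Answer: -992002210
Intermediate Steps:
j = -⅕ (j = 1/(-5) = -⅕ ≈ -0.20000)
W(g, A) = -6*A*(-3 - A)/5 (W(g, A) = -(-3 - A)*A*6/5 = -A*(-3 - A)*6/5 = -6*A*(-3 - A)/5)
(W(74, -21*(-7)) + 10670)*(5986 + (-15955 - 16748)) = (6*(-21*(-7))*(3 - 21*(-7))/5 + 10670)*(5986 + (-15955 - 16748)) = ((6/5)*147*(3 + 147) + 10670)*(5986 - 32703) = ((6/5)*147*150 + 10670)*(-26717) = (26460 + 10670)*(-26717) = 37130*(-26717) = -992002210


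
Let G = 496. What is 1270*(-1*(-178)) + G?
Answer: 226556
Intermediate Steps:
1270*(-1*(-178)) + G = 1270*(-1*(-178)) + 496 = 1270*178 + 496 = 226060 + 496 = 226556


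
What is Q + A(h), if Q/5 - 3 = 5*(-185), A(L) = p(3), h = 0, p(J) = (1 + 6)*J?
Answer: -4589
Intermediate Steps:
p(J) = 7*J
A(L) = 21 (A(L) = 7*3 = 21)
Q = -4610 (Q = 15 + 5*(5*(-185)) = 15 + 5*(-925) = 15 - 4625 = -4610)
Q + A(h) = -4610 + 21 = -4589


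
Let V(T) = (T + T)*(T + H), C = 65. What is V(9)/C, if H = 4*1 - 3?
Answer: 36/13 ≈ 2.7692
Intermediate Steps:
H = 1 (H = 4 - 3 = 1)
V(T) = 2*T*(1 + T) (V(T) = (T + T)*(T + 1) = (2*T)*(1 + T) = 2*T*(1 + T))
V(9)/C = (2*9*(1 + 9))/65 = (2*9*10)/65 = (1/65)*180 = 36/13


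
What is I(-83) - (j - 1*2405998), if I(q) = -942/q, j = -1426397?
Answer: 318089727/83 ≈ 3.8324e+6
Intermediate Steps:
I(-83) - (j - 1*2405998) = -942/(-83) - (-1426397 - 1*2405998) = -942*(-1/83) - (-1426397 - 2405998) = 942/83 - 1*(-3832395) = 942/83 + 3832395 = 318089727/83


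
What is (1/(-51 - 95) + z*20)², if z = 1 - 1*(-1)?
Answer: 34093921/21316 ≈ 1599.5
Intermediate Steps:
z = 2 (z = 1 + 1 = 2)
(1/(-51 - 95) + z*20)² = (1/(-51 - 95) + 2*20)² = (1/(-146) + 40)² = (-1/146 + 40)² = (5839/146)² = 34093921/21316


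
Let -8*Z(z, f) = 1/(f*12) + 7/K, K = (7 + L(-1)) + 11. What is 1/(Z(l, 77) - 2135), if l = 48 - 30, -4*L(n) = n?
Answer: -539616/1152106105 ≈ -0.00046837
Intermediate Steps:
L(n) = -n/4
K = 73/4 (K = (7 - ¼*(-1)) + 11 = (7 + ¼) + 11 = 29/4 + 11 = 73/4 ≈ 18.250)
l = 18
Z(z, f) = -7/146 - 1/(96*f) (Z(z, f) = -(1/(f*12) + 7/(73/4))/8 = -((1/12)/f + 7*(4/73))/8 = -(1/(12*f) + 28/73)/8 = -(28/73 + 1/(12*f))/8 = -7/146 - 1/(96*f))
1/(Z(l, 77) - 2135) = 1/((1/7008)*(-73 - 336*77)/77 - 2135) = 1/((1/7008)*(1/77)*(-73 - 25872) - 2135) = 1/((1/7008)*(1/77)*(-25945) - 2135) = 1/(-25945/539616 - 2135) = 1/(-1152106105/539616) = -539616/1152106105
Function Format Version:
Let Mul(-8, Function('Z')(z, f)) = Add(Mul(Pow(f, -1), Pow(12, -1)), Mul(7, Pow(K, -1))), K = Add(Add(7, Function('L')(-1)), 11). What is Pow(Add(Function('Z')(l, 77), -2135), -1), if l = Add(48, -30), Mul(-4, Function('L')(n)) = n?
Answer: Rational(-539616, 1152106105) ≈ -0.00046837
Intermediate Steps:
Function('L')(n) = Mul(Rational(-1, 4), n)
K = Rational(73, 4) (K = Add(Add(7, Mul(Rational(-1, 4), -1)), 11) = Add(Add(7, Rational(1, 4)), 11) = Add(Rational(29, 4), 11) = Rational(73, 4) ≈ 18.250)
l = 18
Function('Z')(z, f) = Add(Rational(-7, 146), Mul(Rational(-1, 96), Pow(f, -1))) (Function('Z')(z, f) = Mul(Rational(-1, 8), Add(Mul(Pow(f, -1), Pow(12, -1)), Mul(7, Pow(Rational(73, 4), -1)))) = Mul(Rational(-1, 8), Add(Mul(Pow(f, -1), Rational(1, 12)), Mul(7, Rational(4, 73)))) = Mul(Rational(-1, 8), Add(Mul(Rational(1, 12), Pow(f, -1)), Rational(28, 73))) = Mul(Rational(-1, 8), Add(Rational(28, 73), Mul(Rational(1, 12), Pow(f, -1)))) = Add(Rational(-7, 146), Mul(Rational(-1, 96), Pow(f, -1))))
Pow(Add(Function('Z')(l, 77), -2135), -1) = Pow(Add(Mul(Rational(1, 7008), Pow(77, -1), Add(-73, Mul(-336, 77))), -2135), -1) = Pow(Add(Mul(Rational(1, 7008), Rational(1, 77), Add(-73, -25872)), -2135), -1) = Pow(Add(Mul(Rational(1, 7008), Rational(1, 77), -25945), -2135), -1) = Pow(Add(Rational(-25945, 539616), -2135), -1) = Pow(Rational(-1152106105, 539616), -1) = Rational(-539616, 1152106105)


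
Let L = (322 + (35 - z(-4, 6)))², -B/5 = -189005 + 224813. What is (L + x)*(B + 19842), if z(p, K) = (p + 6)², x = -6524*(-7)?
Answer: -27107757846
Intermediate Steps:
x = 45668
z(p, K) = (6 + p)²
B = -179040 (B = -5*(-189005 + 224813) = -5*35808 = -179040)
L = 124609 (L = (322 + (35 - (6 - 4)²))² = (322 + (35 - 1*2²))² = (322 + (35 - 1*4))² = (322 + (35 - 4))² = (322 + 31)² = 353² = 124609)
(L + x)*(B + 19842) = (124609 + 45668)*(-179040 + 19842) = 170277*(-159198) = -27107757846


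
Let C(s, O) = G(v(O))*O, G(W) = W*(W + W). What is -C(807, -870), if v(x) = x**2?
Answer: 996841841400000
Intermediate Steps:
G(W) = 2*W**2 (G(W) = W*(2*W) = 2*W**2)
C(s, O) = 2*O**5 (C(s, O) = (2*(O**2)**2)*O = (2*O**4)*O = 2*O**5)
-C(807, -870) = -2*(-870)**5 = -2*(-498420920700000) = -1*(-996841841400000) = 996841841400000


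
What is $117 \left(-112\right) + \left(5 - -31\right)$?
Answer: $-13068$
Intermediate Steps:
$117 \left(-112\right) + \left(5 - -31\right) = -13104 + \left(5 + 31\right) = -13104 + 36 = -13068$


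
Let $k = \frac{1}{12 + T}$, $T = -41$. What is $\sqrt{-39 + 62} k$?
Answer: $- \frac{\sqrt{23}}{29} \approx -0.16537$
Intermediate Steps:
$k = - \frac{1}{29}$ ($k = \frac{1}{12 - 41} = \frac{1}{-29} = - \frac{1}{29} \approx -0.034483$)
$\sqrt{-39 + 62} k = \sqrt{-39 + 62} \left(- \frac{1}{29}\right) = \sqrt{23} \left(- \frac{1}{29}\right) = - \frac{\sqrt{23}}{29}$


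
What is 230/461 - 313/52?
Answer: -132333/23972 ≈ -5.5203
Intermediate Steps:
230/461 - 313/52 = -132333/23972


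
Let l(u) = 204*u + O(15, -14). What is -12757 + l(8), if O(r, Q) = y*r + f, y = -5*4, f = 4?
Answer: -11421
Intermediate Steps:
y = -20
O(r, Q) = 4 - 20*r (O(r, Q) = -20*r + 4 = 4 - 20*r)
l(u) = -296 + 204*u (l(u) = 204*u + (4 - 20*15) = 204*u + (4 - 300) = 204*u - 296 = -296 + 204*u)
-12757 + l(8) = -12757 + (-296 + 204*8) = -12757 + (-296 + 1632) = -12757 + 1336 = -11421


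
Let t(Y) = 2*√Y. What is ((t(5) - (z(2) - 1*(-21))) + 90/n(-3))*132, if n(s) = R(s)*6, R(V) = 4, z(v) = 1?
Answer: -2409 + 264*√5 ≈ -1818.7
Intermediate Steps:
n(s) = 24 (n(s) = 4*6 = 24)
((t(5) - (z(2) - 1*(-21))) + 90/n(-3))*132 = ((2*√5 - (1 - 1*(-21))) + 90/24)*132 = ((2*√5 - (1 + 21)) + 90*(1/24))*132 = ((2*√5 - 1*22) + 15/4)*132 = ((2*√5 - 22) + 15/4)*132 = ((-22 + 2*√5) + 15/4)*132 = (-73/4 + 2*√5)*132 = -2409 + 264*√5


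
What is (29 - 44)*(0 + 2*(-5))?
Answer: 150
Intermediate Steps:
(29 - 44)*(0 + 2*(-5)) = -15*(0 - 10) = -15*(-10) = 150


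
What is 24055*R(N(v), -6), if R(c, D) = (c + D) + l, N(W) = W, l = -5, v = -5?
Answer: -384880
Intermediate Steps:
R(c, D) = -5 + D + c (R(c, D) = (c + D) - 5 = (D + c) - 5 = -5 + D + c)
24055*R(N(v), -6) = 24055*(-5 - 6 - 5) = 24055*(-16) = -384880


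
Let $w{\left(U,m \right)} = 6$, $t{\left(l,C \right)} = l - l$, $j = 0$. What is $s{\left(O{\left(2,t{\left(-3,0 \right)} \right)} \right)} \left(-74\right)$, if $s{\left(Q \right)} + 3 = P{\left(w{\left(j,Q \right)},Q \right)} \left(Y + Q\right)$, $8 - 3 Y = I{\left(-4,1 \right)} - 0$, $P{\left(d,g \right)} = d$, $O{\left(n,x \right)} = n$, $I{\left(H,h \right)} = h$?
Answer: $-1702$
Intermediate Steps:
$t{\left(l,C \right)} = 0$
$Y = \frac{7}{3}$ ($Y = \frac{8}{3} - \frac{1 - 0}{3} = \frac{8}{3} - \frac{1 + 0}{3} = \frac{8}{3} - \frac{1}{3} = \frac{7}{3} \approx 2.3333$)
$s{\left(Q \right)} = 11 + 6 Q$ ($s{\left(Q \right)} = -3 + 6 \left(\frac{7}{3} + Q\right) = -3 + \left(14 + 6 Q\right) = 11 + 6 Q$)
$s{\left(O{\left(2,t{\left(-3,0 \right)} \right)} \right)} \left(-74\right) = \left(11 + 6 \cdot 2\right) \left(-74\right) = \left(11 + 12\right) \left(-74\right) = 23 \left(-74\right) = -1702$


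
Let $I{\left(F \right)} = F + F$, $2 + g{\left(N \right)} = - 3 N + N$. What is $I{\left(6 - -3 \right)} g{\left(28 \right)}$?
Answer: $-1044$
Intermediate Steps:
$g{\left(N \right)} = -2 - 2 N$ ($g{\left(N \right)} = -2 + \left(- 3 N + N\right) = -2 - 2 N$)
$I{\left(F \right)} = 2 F$
$I{\left(6 - -3 \right)} g{\left(28 \right)} = 2 \left(6 - -3\right) \left(-2 - 56\right) = 2 \left(6 + 3\right) \left(-2 - 56\right) = 2 \cdot 9 \left(-58\right) = 18 \left(-58\right) = -1044$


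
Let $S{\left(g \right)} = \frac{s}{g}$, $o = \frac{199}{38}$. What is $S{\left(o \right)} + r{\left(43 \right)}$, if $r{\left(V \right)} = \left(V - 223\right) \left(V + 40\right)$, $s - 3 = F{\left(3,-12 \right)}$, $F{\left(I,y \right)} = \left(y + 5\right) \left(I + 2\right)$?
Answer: $- \frac{2974276}{199} \approx -14946.0$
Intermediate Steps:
$F{\left(I,y \right)} = \left(2 + I\right) \left(5 + y\right)$ ($F{\left(I,y \right)} = \left(5 + y\right) \left(2 + I\right) = \left(2 + I\right) \left(5 + y\right)$)
$s = -32$ ($s = 3 + \left(10 + 2 \left(-12\right) + 5 \cdot 3 + 3 \left(-12\right)\right) = 3 + \left(10 - 24 + 15 - 36\right) = 3 - 35 = -32$)
$r{\left(V \right)} = \left(-223 + V\right) \left(40 + V\right)$
$o = \frac{199}{38}$ ($o = 199 \cdot \frac{1}{38} = \frac{199}{38} \approx 5.2368$)
$S{\left(g \right)} = - \frac{32}{g}$
$S{\left(o \right)} + r{\left(43 \right)} = - \frac{32}{\frac{199}{38}} - \left(16789 - 1849\right) = \left(-32\right) \frac{38}{199} - 14940 = - \frac{1216}{199} - 14940 = - \frac{2974276}{199}$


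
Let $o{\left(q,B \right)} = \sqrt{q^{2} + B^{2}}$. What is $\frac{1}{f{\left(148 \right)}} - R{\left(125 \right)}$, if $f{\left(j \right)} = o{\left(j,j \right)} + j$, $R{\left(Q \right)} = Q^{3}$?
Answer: $- \frac{289062501}{148} + \frac{\sqrt{2}}{148} \approx -1.9531 \cdot 10^{6}$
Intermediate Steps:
$o{\left(q,B \right)} = \sqrt{B^{2} + q^{2}}$
$f{\left(j \right)} = j + \sqrt{2} \sqrt{j^{2}}$ ($f{\left(j \right)} = \sqrt{j^{2} + j^{2}} + j = \sqrt{2 j^{2}} + j = \sqrt{2} \sqrt{j^{2}} + j = j + \sqrt{2} \sqrt{j^{2}}$)
$\frac{1}{f{\left(148 \right)}} - R{\left(125 \right)} = \frac{1}{148 + \sqrt{2} \sqrt{148^{2}}} - 125^{3} = \frac{1}{148 + \sqrt{2} \sqrt{21904}} - 1953125 = \frac{1}{148 + \sqrt{2} \cdot 148} - 1953125 = \frac{1}{148 + 148 \sqrt{2}} - 1953125 = -1953125 + \frac{1}{148 + 148 \sqrt{2}}$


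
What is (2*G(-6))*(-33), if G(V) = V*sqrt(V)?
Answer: 396*I*sqrt(6) ≈ 970.0*I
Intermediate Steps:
G(V) = V**(3/2)
(2*G(-6))*(-33) = (2*(-6)**(3/2))*(-33) = (2*(-6*I*sqrt(6)))*(-33) = -12*I*sqrt(6)*(-33) = 396*I*sqrt(6)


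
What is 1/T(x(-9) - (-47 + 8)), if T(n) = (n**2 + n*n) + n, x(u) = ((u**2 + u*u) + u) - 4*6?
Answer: 1/56616 ≈ 1.7663e-5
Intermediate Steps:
x(u) = -24 + u + 2*u**2 (x(u) = ((u**2 + u**2) + u) - 24 = (2*u**2 + u) - 24 = (u + 2*u**2) - 24 = -24 + u + 2*u**2)
T(n) = n + 2*n**2 (T(n) = (n**2 + n**2) + n = 2*n**2 + n = n + 2*n**2)
1/T(x(-9) - (-47 + 8)) = 1/(((-24 - 9 + 2*(-9)**2) - (-47 + 8))*(1 + 2*((-24 - 9 + 2*(-9)**2) - (-47 + 8)))) = 1/(((-24 - 9 + 2*81) - 1*(-39))*(1 + 2*((-24 - 9 + 2*81) - 1*(-39)))) = 1/(((-24 - 9 + 162) + 39)*(1 + 2*((-24 - 9 + 162) + 39))) = 1/((129 + 39)*(1 + 2*(129 + 39))) = 1/(168*(1 + 2*168)) = 1/(168*(1 + 336)) = 1/(168*337) = 1/56616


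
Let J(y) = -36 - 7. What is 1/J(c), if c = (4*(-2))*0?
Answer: -1/43 ≈ -0.023256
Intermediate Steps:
c = 0 (c = -8*0 = 0)
J(y) = -43
1/J(c) = 1/(-43) = -1/43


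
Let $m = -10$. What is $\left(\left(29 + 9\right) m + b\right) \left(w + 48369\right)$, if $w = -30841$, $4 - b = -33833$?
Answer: $586434296$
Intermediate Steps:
$b = 33837$ ($b = 4 - -33833 = 4 + 33833 = 33837$)
$\left(\left(29 + 9\right) m + b\right) \left(w + 48369\right) = \left(\left(29 + 9\right) \left(-10\right) + 33837\right) \left(-30841 + 48369\right) = \left(38 \left(-10\right) + 33837\right) 17528 = \left(-380 + 33837\right) 17528 = 33457 \cdot 17528 = 586434296$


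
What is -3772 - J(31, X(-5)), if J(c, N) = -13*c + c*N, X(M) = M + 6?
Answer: -3400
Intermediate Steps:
X(M) = 6 + M
J(c, N) = -13*c + N*c
-3772 - J(31, X(-5)) = -3772 - 31*(-13 + (6 - 5)) = -3772 - 31*(-13 + 1) = -3772 - 31*(-12) = -3772 - 1*(-372) = -3772 + 372 = -3400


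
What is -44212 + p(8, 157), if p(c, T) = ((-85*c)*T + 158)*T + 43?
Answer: -16780683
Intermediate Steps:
p(c, T) = 43 + T*(158 - 85*T*c) (p(c, T) = (-85*T*c + 158)*T + 43 = (158 - 85*T*c)*T + 43 = T*(158 - 85*T*c) + 43 = 43 + T*(158 - 85*T*c))
-44212 + p(8, 157) = -44212 + (43 + 158*157 - 85*8*157²) = -44212 + (43 + 24806 - 85*8*24649) = -44212 + (43 + 24806 - 16761320) = -44212 - 16736471 = -16780683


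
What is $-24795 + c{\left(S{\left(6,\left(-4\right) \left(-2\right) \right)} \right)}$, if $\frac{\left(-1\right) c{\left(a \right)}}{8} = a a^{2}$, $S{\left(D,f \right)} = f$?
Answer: $-28891$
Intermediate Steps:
$c{\left(a \right)} = - 8 a^{3}$ ($c{\left(a \right)} = - 8 a a^{2} = - 8 a^{3}$)
$-24795 + c{\left(S{\left(6,\left(-4\right) \left(-2\right) \right)} \right)} = -24795 - 8 \left(\left(-4\right) \left(-2\right)\right)^{3} = -24795 - 8 \cdot 8^{3} = -24795 - 4096 = -28891$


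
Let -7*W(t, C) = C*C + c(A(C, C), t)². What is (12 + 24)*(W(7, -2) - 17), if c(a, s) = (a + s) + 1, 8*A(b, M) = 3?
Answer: -111249/112 ≈ -993.29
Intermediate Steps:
A(b, M) = 3/8 (A(b, M) = (⅛)*3 = 3/8)
c(a, s) = 1 + a + s
W(t, C) = -C²/7 - (11/8 + t)²/7 (W(t, C) = -(C*C + (1 + 3/8 + t)²)/7 = -(C² + (11/8 + t)²)/7 = -C²/7 - (11/8 + t)²/7)
(12 + 24)*(W(7, -2) - 17) = (12 + 24)*((-⅐*(-2)² - (11 + 8*7)²/448) - 17) = 36*((-⅐*4 - (11 + 56)²/448) - 17) = 36*((-4/7 - 1/448*67²) - 17) = 36*((-4/7 - 1/448*4489) - 17) = 36*((-4/7 - 4489/448) - 17) = 36*(-4745/448 - 17) = 36*(-12361/448) = -111249/112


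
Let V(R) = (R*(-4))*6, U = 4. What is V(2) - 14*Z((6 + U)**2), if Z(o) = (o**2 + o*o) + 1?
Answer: -280062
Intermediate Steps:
V(R) = -24*R (V(R) = -4*R*6 = -24*R)
Z(o) = 1 + 2*o**2 (Z(o) = (o**2 + o**2) + 1 = 2*o**2 + 1 = 1 + 2*o**2)
V(2) - 14*Z((6 + U)**2) = -24*2 - 14*(1 + 2*((6 + 4)**2)**2) = -48 - 14*(1 + 2*(10**2)**2) = -48 - 14*(1 + 2*100**2) = -48 - 14*(1 + 2*10000) = -48 - 14*(1 + 20000) = -48 - 14*20001 = -48 - 280014 = -280062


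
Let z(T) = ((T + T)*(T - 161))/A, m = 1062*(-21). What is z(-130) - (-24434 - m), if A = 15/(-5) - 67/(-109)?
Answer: -29587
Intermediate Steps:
m = -22302
A = -260/109 (A = 15*(-1/5) - 67*(-1/109) = -3 + 67/109 = -260/109 ≈ -2.3853)
z(T) = -109*T*(-161 + T)/130 (z(T) = ((T + T)*(T - 161))/(-260/109) = ((2*T)*(-161 + T))*(-109/260) = (2*T*(-161 + T))*(-109/260) = -109*T*(-161 + T)/130)
z(-130) - (-24434 - m) = (109/130)*(-130)*(161 - 1*(-130)) - (-24434 - 1*(-22302)) = (109/130)*(-130)*(161 + 130) - (-24434 + 22302) = (109/130)*(-130)*291 - 1*(-2132) = -31719 + 2132 = -29587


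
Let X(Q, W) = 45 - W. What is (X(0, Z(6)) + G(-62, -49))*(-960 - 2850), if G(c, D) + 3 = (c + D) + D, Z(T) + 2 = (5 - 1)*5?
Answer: 518160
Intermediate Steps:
Z(T) = 18 (Z(T) = -2 + (5 - 1)*5 = -2 + 4*5 = -2 + 20 = 18)
G(c, D) = -3 + c + 2*D (G(c, D) = -3 + ((c + D) + D) = -3 + ((D + c) + D) = -3 + (c + 2*D) = -3 + c + 2*D)
(X(0, Z(6)) + G(-62, -49))*(-960 - 2850) = ((45 - 1*18) + (-3 - 62 + 2*(-49)))*(-960 - 2850) = ((45 - 18) + (-3 - 62 - 98))*(-3810) = (27 - 163)*(-3810) = -136*(-3810) = 518160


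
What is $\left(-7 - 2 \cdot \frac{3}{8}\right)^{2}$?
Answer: $\frac{961}{16} \approx 60.063$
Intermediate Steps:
$\left(-7 - 2 \cdot \frac{3}{8}\right)^{2} = \left(-7 - 2 \cdot 3 \cdot \frac{1}{8}\right)^{2} = \left(-7 - \frac{3}{4}\right)^{2} = \left(- \frac{31}{4}\right)^{2} = \frac{961}{16}$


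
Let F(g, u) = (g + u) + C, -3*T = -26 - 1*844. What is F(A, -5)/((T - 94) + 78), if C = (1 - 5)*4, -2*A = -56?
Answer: 7/274 ≈ 0.025547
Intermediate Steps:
T = 290 (T = -(-26 - 1*844)/3 = -(-26 - 844)/3 = -⅓*(-870) = 290)
A = 28 (A = -½*(-56) = 28)
C = -16 (C = -4*4 = -16)
F(g, u) = -16 + g + u (F(g, u) = (g + u) - 16 = -16 + g + u)
F(A, -5)/((T - 94) + 78) = (-16 + 28 - 5)/((290 - 94) + 78) = 7/(196 + 78) = 7/274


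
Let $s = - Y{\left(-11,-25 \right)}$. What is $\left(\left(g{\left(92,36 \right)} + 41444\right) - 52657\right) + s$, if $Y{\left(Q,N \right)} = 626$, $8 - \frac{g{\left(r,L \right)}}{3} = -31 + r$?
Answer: $-11998$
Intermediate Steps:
$g{\left(r,L \right)} = 117 - 3 r$ ($g{\left(r,L \right)} = 24 - 3 \left(-31 + r\right) = 24 - \left(-93 + 3 r\right) = 117 - 3 r$)
$s = -626$ ($s = \left(-1\right) 626 = -626$)
$\left(\left(g{\left(92,36 \right)} + 41444\right) - 52657\right) + s = \left(\left(\left(117 - 276\right) + 41444\right) - 52657\right) - 626 = \left(\left(-159 + 41444\right) - 52657\right) - 626 = \left(41285 - 52657\right) - 626 = -11372 - 626 = -11998$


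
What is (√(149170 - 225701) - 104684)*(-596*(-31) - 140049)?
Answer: 12726747932 - 3525617*I*√91 ≈ 1.2727e+10 - 3.3632e+7*I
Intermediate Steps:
(√(149170 - 225701) - 104684)*(-596*(-31) - 140049) = (√(-76531) - 104684)*(18476 - 140049) = (29*I*√91 - 104684)*(-121573) = (-104684 + 29*I*√91)*(-121573) = 12726747932 - 3525617*I*√91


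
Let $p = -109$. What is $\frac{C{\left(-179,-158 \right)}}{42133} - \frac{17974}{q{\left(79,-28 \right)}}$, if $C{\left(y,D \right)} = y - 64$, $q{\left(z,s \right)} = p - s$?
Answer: $\frac{757278859}{3412773} \approx 221.9$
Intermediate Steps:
$q{\left(z,s \right)} = -109 - s$
$C{\left(y,D \right)} = -64 + y$
$\frac{C{\left(-179,-158 \right)}}{42133} - \frac{17974}{q{\left(79,-28 \right)}} = \frac{-64 - 179}{42133} - \frac{17974}{-109 - -28} = \left(-243\right) \frac{1}{42133} - \frac{17974}{-109 + 28} = - \frac{243}{42133} - \frac{17974}{-81} = - \frac{243}{42133} - - \frac{17974}{81} = - \frac{243}{42133} + \frac{17974}{81} = \frac{757278859}{3412773}$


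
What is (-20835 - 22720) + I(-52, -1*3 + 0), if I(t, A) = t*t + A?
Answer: -40854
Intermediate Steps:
I(t, A) = A + t**2 (I(t, A) = t**2 + A = A + t**2)
(-20835 - 22720) + I(-52, -1*3 + 0) = (-20835 - 22720) + ((-1*3 + 0) + (-52)**2) = -43555 + ((-3 + 0) + 2704) = -43555 + (-3 + 2704) = -43555 + 2701 = -40854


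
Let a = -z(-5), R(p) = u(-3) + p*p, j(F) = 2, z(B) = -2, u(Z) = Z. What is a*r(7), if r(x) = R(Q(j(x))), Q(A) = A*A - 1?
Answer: 12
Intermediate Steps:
Q(A) = -1 + A**2 (Q(A) = A**2 - 1 = -1 + A**2)
R(p) = -3 + p**2 (R(p) = -3 + p*p = -3 + p**2)
r(x) = 6 (r(x) = -3 + (-1 + 2**2)**2 = -3 + (-1 + 4)**2 = -3 + 3**2 = -3 + 9 = 6)
a = 2 (a = -1*(-2) = 2)
a*r(7) = 2*6 = 12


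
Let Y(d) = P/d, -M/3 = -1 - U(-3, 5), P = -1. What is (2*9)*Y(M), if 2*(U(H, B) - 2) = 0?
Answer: -2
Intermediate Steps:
U(H, B) = 2 (U(H, B) = 2 + (1/2)*0 = 2 + 0 = 2)
M = 9 (M = -3*(-1 - 1*2) = -3*(-1 - 2) = -3*(-3) = 9)
Y(d) = -1/d
(2*9)*Y(M) = (2*9)*(-1/9) = 18*(-1*1/9) = 18*(-1/9) = -2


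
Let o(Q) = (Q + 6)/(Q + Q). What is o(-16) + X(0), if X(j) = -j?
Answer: 5/16 ≈ 0.31250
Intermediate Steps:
o(Q) = (6 + Q)/(2*Q) (o(Q) = (6 + Q)/((2*Q)) = (6 + Q)*(1/(2*Q)) = (6 + Q)/(2*Q))
o(-16) + X(0) = (½)*(6 - 16)/(-16) - 1*0 = (½)*(-1/16)*(-10) + 0 = 5/16 + 0 = 5/16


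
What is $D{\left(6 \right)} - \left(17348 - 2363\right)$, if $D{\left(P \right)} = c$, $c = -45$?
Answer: $-15030$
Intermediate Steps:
$D{\left(P \right)} = -45$
$D{\left(6 \right)} - \left(17348 - 2363\right) = -45 - \left(17348 - 2363\right) = -45 - 14985 = -15030$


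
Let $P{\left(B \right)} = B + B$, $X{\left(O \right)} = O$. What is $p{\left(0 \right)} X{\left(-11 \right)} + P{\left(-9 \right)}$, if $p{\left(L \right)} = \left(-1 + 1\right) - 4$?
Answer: $26$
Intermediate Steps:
$p{\left(L \right)} = -4$ ($p{\left(L \right)} = 0 - 4 = -4$)
$P{\left(B \right)} = 2 B$
$p{\left(0 \right)} X{\left(-11 \right)} + P{\left(-9 \right)} = \left(-4\right) \left(-11\right) + 2 \left(-9\right) = 44 - 18 = 26$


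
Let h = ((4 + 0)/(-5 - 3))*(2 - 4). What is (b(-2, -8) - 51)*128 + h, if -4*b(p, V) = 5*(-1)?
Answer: -6367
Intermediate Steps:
b(p, V) = 5/4 (b(p, V) = -5*(-1)/4 = -¼*(-5) = 5/4)
h = 1 (h = (4/(-8))*(-2) = (4*(-⅛))*(-2) = -½*(-2) = 1)
(b(-2, -8) - 51)*128 + h = (5/4 - 51)*128 + 1 = -199/4*128 + 1 = -6368 + 1 = -6367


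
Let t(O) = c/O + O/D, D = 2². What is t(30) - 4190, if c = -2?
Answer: -125477/30 ≈ -4182.6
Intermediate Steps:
D = 4
t(O) = -2/O + O/4
t(30) - 4190 = (-2/30 + (¼)*30) - 4190 = (-2*1/30 + 15/2) - 4190 = (-1/15 + 15/2) - 4190 = 223/30 - 4190 = -125477/30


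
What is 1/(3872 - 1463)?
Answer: 1/2409 ≈ 0.00041511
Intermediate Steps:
1/(3872 - 1463) = 1/2409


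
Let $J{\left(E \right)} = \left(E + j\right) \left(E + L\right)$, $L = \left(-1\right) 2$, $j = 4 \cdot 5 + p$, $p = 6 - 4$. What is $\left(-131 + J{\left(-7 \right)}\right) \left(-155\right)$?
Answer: $41230$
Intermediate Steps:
$p = 2$
$j = 22$ ($j = 4 \cdot 5 + 2 = 20 + 2 = 22$)
$L = -2$
$J{\left(E \right)} = \left(-2 + E\right) \left(22 + E\right)$ ($J{\left(E \right)} = \left(E + 22\right) \left(E - 2\right) = \left(22 + E\right) \left(-2 + E\right) = \left(-2 + E\right) \left(22 + E\right)$)
$\left(-131 + J{\left(-7 \right)}\right) \left(-155\right) = \left(-131 + \left(-44 + \left(-7\right)^{2} + 20 \left(-7\right)\right)\right) \left(-155\right) = \left(-131 - 135\right) \left(-155\right) = \left(-266\right) \left(-155\right) = 41230$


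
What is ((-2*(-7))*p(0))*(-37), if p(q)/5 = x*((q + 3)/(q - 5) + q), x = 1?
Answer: 1554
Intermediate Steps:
p(q) = 5*q + 5*(3 + q)/(-5 + q) (p(q) = 5*(1*((q + 3)/(q - 5) + q)) = 5*(1*((3 + q)/(-5 + q) + q)) = 5*(1*(q + (3 + q)/(-5 + q))) = 5*(q + (3 + q)/(-5 + q)) = 5*q + 5*(3 + q)/(-5 + q))
((-2*(-7))*p(0))*(-37) = ((-2*(-7))*(5*(3 + 0**2 - 4*0)/(-5 + 0)))*(-37) = (14*(5*(3 + 0 + 0)/(-5)))*(-37) = (14*(5*(-1/5)*3))*(-37) = (14*(-3))*(-37) = -42*(-37) = 1554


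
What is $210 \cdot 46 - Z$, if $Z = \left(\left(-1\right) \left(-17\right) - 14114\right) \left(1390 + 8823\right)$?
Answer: $143982321$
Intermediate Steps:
$Z = -143972661$ ($Z = \left(17 - 14114\right) 10213 = \left(-14097\right) 10213 = -143972661$)
$210 \cdot 46 - Z = 210 \cdot 46 - -143972661 = 9660 + 143972661 = 143982321$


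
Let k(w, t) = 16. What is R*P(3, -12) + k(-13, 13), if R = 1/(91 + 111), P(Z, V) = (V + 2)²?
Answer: 1666/101 ≈ 16.495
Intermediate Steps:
P(Z, V) = (2 + V)²
R = 1/202 ≈ 0.0049505
R*P(3, -12) + k(-13, 13) = (2 - 12)²/202 + 16 = (1/202)*(-10)² + 16 = (1/202)*100 + 16 = 50/101 + 16 = 1666/101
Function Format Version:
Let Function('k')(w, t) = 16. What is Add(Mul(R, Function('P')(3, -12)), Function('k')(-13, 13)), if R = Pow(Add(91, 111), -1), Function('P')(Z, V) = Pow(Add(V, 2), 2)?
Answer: Rational(1666, 101) ≈ 16.495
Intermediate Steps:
Function('P')(Z, V) = Pow(Add(2, V), 2)
R = Rational(1, 202) (R = Pow(202, -1) = Rational(1, 202) ≈ 0.0049505)
Add(Mul(R, Function('P')(3, -12)), Function('k')(-13, 13)) = Add(Mul(Rational(1, 202), Pow(Add(2, -12), 2)), 16) = Add(Mul(Rational(1, 202), Pow(-10, 2)), 16) = Add(Mul(Rational(1, 202), 100), 16) = Add(Rational(50, 101), 16) = Rational(1666, 101)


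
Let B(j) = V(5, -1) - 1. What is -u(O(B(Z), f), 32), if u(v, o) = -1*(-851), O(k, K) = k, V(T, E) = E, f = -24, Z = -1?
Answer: -851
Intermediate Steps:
B(j) = -2 (B(j) = -1 - 1 = -2)
u(v, o) = 851
-u(O(B(Z), f), 32) = -1*851 = -851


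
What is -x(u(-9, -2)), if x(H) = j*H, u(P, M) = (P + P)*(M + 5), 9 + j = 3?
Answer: -324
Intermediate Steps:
j = -6 (j = -9 + 3 = -6)
u(P, M) = 2*P*(5 + M) (u(P, M) = (2*P)*(5 + M) = 2*P*(5 + M))
x(H) = -6*H
-x(u(-9, -2)) = -(-6)*2*(-9)*(5 - 2) = -(-6)*2*(-9)*3 = -(-6)*(-54) = -1*324 = -324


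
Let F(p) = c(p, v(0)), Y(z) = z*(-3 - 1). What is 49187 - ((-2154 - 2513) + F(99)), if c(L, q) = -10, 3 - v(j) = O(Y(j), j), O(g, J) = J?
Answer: 53864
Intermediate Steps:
Y(z) = -4*z (Y(z) = z*(-4) = -4*z)
v(j) = 3 - j
F(p) = -10
49187 - ((-2154 - 2513) + F(99)) = 49187 - ((-2154 - 2513) - 10) = 49187 - (-4667 - 10) = 49187 - 1*(-4677) = 49187 + 4677 = 53864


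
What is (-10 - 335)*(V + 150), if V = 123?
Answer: -94185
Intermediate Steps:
(-10 - 335)*(V + 150) = (-10 - 335)*(123 + 150) = -345*273 = -94185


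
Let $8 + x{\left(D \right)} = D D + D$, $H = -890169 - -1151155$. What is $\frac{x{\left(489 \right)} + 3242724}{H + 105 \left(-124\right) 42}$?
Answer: $- \frac{1741163}{142927} \approx -12.182$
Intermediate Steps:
$H = 260986$ ($H = -890169 + 1151155 = 260986$)
$x{\left(D \right)} = -8 + D + D^{2}$ ($x{\left(D \right)} = -8 + \left(D D + D\right) = -8 + \left(D^{2} + D\right) = -8 + \left(D + D^{2}\right) = -8 + D + D^{2}$)
$\frac{x{\left(489 \right)} + 3242724}{H + 105 \left(-124\right) 42} = \frac{\left(-8 + 489 + 489^{2}\right) + 3242724}{260986 + 105 \left(-124\right) 42} = \frac{\left(-8 + 489 + 239121\right) + 3242724}{260986 - 546840} = \frac{239602 + 3242724}{260986 - 546840} = \frac{3482326}{-285854} = 3482326 \left(- \frac{1}{285854}\right) = - \frac{1741163}{142927}$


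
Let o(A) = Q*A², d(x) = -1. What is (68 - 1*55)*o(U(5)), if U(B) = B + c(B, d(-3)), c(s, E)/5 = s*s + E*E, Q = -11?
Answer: -2606175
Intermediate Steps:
c(s, E) = 5*E² + 5*s² (c(s, E) = 5*(s*s + E*E) = 5*(s² + E²) = 5*(E² + s²) = 5*E² + 5*s²)
U(B) = 5 + B + 5*B² (U(B) = B + (5*(-1)² + 5*B²) = B + (5*1 + 5*B²) = B + (5 + 5*B²) = 5 + B + 5*B²)
o(A) = -11*A²
(68 - 1*55)*o(U(5)) = (68 - 1*55)*(-11*(5 + 5 + 5*5²)²) = (68 - 55)*(-11*(5 + 5 + 5*25)²) = 13*(-11*(5 + 5 + 125)²) = 13*(-11*135²) = 13*(-11*18225) = 13*(-200475) = -2606175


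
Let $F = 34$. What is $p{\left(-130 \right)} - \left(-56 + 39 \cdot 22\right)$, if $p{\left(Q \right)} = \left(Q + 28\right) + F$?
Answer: $-870$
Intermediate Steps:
$p{\left(Q \right)} = 62 + Q$ ($p{\left(Q \right)} = \left(Q + 28\right) + 34 = \left(28 + Q\right) + 34 = 62 + Q$)
$p{\left(-130 \right)} - \left(-56 + 39 \cdot 22\right) = \left(62 - 130\right) - \left(-56 + 39 \cdot 22\right) = -68 - \left(-56 + 858\right) = -68 - 802 = -870$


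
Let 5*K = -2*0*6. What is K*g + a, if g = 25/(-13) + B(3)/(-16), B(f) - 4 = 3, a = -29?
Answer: -29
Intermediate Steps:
K = 0 (K = (-2*0*6)/5 = (0*6)/5 = (1/5)*0 = 0)
B(f) = 7 (B(f) = 4 + 3 = 7)
g = -491/208 (g = 25/(-13) + 7/(-16) = 25*(-1/13) + 7*(-1/16) = -25/13 - 7/16 = -491/208 ≈ -2.3606)
K*g + a = 0*(-491/208) - 29 = 0 - 29 = -29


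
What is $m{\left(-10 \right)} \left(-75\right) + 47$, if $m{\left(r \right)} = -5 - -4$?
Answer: $122$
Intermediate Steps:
$m{\left(r \right)} = -1$ ($m{\left(r \right)} = -5 + 4 = -1$)
$m{\left(-10 \right)} \left(-75\right) + 47 = \left(-1\right) \left(-75\right) + 47 = 75 + 47 = 122$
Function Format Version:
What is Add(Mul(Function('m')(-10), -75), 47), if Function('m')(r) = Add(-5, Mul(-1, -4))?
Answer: 122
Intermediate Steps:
Function('m')(r) = -1 (Function('m')(r) = Add(-5, 4) = -1)
Add(Mul(Function('m')(-10), -75), 47) = Add(Mul(-1, -75), 47) = Add(75, 47) = 122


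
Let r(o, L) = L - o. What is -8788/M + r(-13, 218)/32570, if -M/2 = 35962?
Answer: 75709901/585641170 ≈ 0.12928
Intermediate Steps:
M = -71924 (M = -2*35962 = -71924)
-8788/M + r(-13, 218)/32570 = -8788/(-71924) + (218 - 1*(-13))/32570 = -8788*(-1/71924) + (218 + 13)*(1/32570) = 2197/17981 + 231*(1/32570) = 2197/17981 + 231/32570 = 75709901/585641170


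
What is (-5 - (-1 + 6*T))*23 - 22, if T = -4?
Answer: 438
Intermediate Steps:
(-5 - (-1 + 6*T))*23 - 22 = (-5 - (-1 + 6*(-4)))*23 - 22 = (-5 - (-1 - 24))*23 - 22 = (-5 - 1*(-25))*23 - 22 = (-5 + 25)*23 - 22 = 20*23 - 22 = 460 - 22 = 438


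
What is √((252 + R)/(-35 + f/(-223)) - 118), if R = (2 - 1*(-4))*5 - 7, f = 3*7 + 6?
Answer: I*√15947198/356 ≈ 11.217*I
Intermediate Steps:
f = 27 (f = 21 + 6 = 27)
R = 23 (R = (2 + 4)*5 - 7 = 6*5 - 7 = 30 - 7 = 23)
√((252 + R)/(-35 + f/(-223)) - 118) = √((252 + 23)/(-35 + 27/(-223)) - 118) = √(275/(-35 + 27*(-1/223)) - 118) = √(275/(-35 - 27/223) - 118) = √(275/(-7832/223) - 118) = √(275*(-223/7832) - 118) = √(-5575/712 - 118) = √(-89591/712) = I*√15947198/356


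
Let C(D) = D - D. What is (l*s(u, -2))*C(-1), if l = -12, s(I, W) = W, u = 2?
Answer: 0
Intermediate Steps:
C(D) = 0
(l*s(u, -2))*C(-1) = -12*(-2)*0 = 24*0 = 0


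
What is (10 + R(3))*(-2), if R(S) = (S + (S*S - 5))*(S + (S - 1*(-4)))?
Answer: -160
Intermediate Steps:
R(S) = (4 + 2*S)*(-5 + S + S²) (R(S) = (S + (S² - 5))*(S + (S + 4)) = (S + (-5 + S²))*(S + (4 + S)) = (-5 + S + S²)*(4 + 2*S) = (4 + 2*S)*(-5 + S + S²))
(10 + R(3))*(-2) = (10 + (-20 - 6*3 + 2*3³ + 6*3²))*(-2) = (10 + (-20 - 18 + 2*27 + 6*9))*(-2) = (10 + (-20 - 18 + 54 + 54))*(-2) = (10 + 70)*(-2) = 80*(-2) = -160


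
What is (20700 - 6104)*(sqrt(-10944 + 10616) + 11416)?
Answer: 166627936 + 29192*I*sqrt(82) ≈ 1.6663e+8 + 2.6435e+5*I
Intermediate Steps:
(20700 - 6104)*(sqrt(-10944 + 10616) + 11416) = 14596*(sqrt(-328) + 11416) = 14596*(2*I*sqrt(82) + 11416) = 14596*(11416 + 2*I*sqrt(82)) = 166627936 + 29192*I*sqrt(82)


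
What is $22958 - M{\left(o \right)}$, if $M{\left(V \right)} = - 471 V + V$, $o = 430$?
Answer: $225058$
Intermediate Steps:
$M{\left(V \right)} = - 470 V$
$22958 - M{\left(o \right)} = 22958 - \left(-470\right) 430 = 22958 - -202100 = 22958 + 202100 = 225058$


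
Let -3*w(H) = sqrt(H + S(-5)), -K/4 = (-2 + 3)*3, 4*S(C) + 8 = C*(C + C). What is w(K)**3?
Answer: I*sqrt(6)/36 ≈ 0.068041*I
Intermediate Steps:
S(C) = -2 + C**2/2 (S(C) = -2 + (C*(C + C))/4 = -2 + (C*(2*C))/4 = -2 + (2*C**2)/4 = -2 + C**2/2)
K = -12 (K = -4*(-2 + 3)*3 = -4*3 = -12)
w(H) = -sqrt(21/2 + H)/3 (w(H) = -sqrt(H + (-2 + (1/2)*(-5)**2))/3 = -sqrt(H + (-2 + (1/2)*25))/3 = -sqrt(H + (-2 + 25/2))/3 = -sqrt(H + 21/2)/3 = -sqrt(21/2 + H)/3)
w(K)**3 = (-sqrt(42 + 4*(-12))/6)**3 = (-sqrt(42 - 48)/6)**3 = (-I*sqrt(6)/6)**3 = I*sqrt(6)/36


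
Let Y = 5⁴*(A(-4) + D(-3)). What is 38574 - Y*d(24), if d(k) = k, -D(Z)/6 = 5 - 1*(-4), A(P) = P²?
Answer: 608574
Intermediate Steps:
D(Z) = -54 (D(Z) = -6*(5 - 1*(-4)) = -6*(5 + 4) = -6*9 = -54)
Y = -23750 (Y = 5⁴*((-4)² - 54) = 625*(16 - 54) = 625*(-38) = -23750)
38574 - Y*d(24) = 38574 - (-23750)*24 = 38574 - 1*(-570000) = 38574 + 570000 = 608574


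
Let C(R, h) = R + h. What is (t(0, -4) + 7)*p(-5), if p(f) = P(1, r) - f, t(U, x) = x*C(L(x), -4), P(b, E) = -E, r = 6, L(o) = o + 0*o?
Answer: -39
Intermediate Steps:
L(o) = o (L(o) = o + 0 = o)
t(U, x) = x*(-4 + x) (t(U, x) = x*(x - 4) = x*(-4 + x))
p(f) = -6 - f (p(f) = -1*6 - f = -6 - f)
(t(0, -4) + 7)*p(-5) = (-4*(-4 - 4) + 7)*(-6 - 1*(-5)) = (-4*(-8) + 7)*(-6 + 5) = (32 + 7)*(-1) = 39*(-1) = -39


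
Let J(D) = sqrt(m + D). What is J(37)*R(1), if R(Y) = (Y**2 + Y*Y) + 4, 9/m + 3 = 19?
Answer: 3*sqrt(601)/2 ≈ 36.773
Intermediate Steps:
m = 9/16 (m = 9/(-3 + 19) = 9/16 ≈ 0.56250)
R(Y) = 4 + 2*Y**2 (R(Y) = (Y**2 + Y**2) + 4 = 2*Y**2 + 4 = 4 + 2*Y**2)
J(D) = sqrt(9/16 + D)
J(37)*R(1) = (sqrt(9 + 16*37)/4)*(4 + 2*1**2) = (sqrt(9 + 592)/4)*(4 + 2*1) = (sqrt(601)/4)*(4 + 2) = (sqrt(601)/4)*6 = 3*sqrt(601)/2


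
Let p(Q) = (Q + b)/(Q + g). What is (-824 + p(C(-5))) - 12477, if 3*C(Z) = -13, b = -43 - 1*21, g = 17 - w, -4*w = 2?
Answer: -1051189/79 ≈ -13306.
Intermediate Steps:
w = -1/2 (w = -1/4*2 = -1/2 ≈ -0.50000)
g = 35/2 (g = 17 - 1*(-1/2) = 17 + 1/2 = 35/2 ≈ 17.500)
b = -64 (b = -43 - 21 = -64)
C(Z) = -13/3 (C(Z) = (1/3)*(-13) = -13/3)
p(Q) = (-64 + Q)/(35/2 + Q) (p(Q) = (Q - 64)/(Q + 35/2) = (-64 + Q)/(35/2 + Q))
(-824 + p(C(-5))) - 12477 = (-824 + 2*(-64 - 13/3)/(35 + 2*(-13/3))) - 12477 = (-824 + 2*(-205/3)/(35 - 26/3)) - 12477 = (-824 + 2*(-205/3)/(79/3)) - 12477 = (-824 + 2*(3/79)*(-205/3)) - 12477 = (-824 - 410/79) - 12477 = -65506/79 - 12477 = -1051189/79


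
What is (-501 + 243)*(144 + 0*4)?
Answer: -37152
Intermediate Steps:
(-501 + 243)*(144 + 0*4) = -258*(144 + 0) = -258*144 = -37152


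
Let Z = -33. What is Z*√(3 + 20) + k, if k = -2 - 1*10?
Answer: -12 - 33*√23 ≈ -170.26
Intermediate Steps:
k = -12 (k = -2 - 10 = -12)
Z*√(3 + 20) + k = -33*√(3 + 20) - 12 = -33*√23 - 12 = -12 - 33*√23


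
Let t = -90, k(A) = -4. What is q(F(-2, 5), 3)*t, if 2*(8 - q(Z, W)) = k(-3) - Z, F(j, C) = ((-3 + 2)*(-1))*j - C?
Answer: -585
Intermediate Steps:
F(j, C) = j - C (F(j, C) = (-1*(-1))*j - C = 1*j - C = j - C)
q(Z, W) = 10 + Z/2 (q(Z, W) = 8 - (-4 - Z)/2 = 8 + (2 + Z/2) = 10 + Z/2)
q(F(-2, 5), 3)*t = (10 + (-2 - 1*5)/2)*(-90) = (10 + (-2 - 5)/2)*(-90) = (10 + (1/2)*(-7))*(-90) = (10 - 7/2)*(-90) = (13/2)*(-90) = -585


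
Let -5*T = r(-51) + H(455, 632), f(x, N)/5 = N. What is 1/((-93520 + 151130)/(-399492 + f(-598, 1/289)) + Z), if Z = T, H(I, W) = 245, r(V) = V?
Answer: -577265915/22481163952 ≈ -0.025678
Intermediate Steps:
f(x, N) = 5*N
T = -194/5 (T = -(-51 + 245)/5 = -⅕*194 = -194/5 ≈ -38.800)
Z = -194/5 ≈ -38.800
1/((-93520 + 151130)/(-399492 + f(-598, 1/289)) + Z) = 1/((-93520 + 151130)/(-399492 + 5/289) - 194/5) = 1/(57610/(-399492 + 5*(1/289)) - 194/5) = 1/(57610/(-399492 + 5/289) - 194/5) = 1/(57610/(-115453183/289) - 194/5) = 1/(57610*(-289/115453183) - 194/5) = 1/(-16649290/115453183 - 194/5) = 1/(-22481163952/577265915) = -577265915/22481163952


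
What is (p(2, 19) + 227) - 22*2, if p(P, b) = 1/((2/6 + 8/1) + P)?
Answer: 5676/31 ≈ 183.10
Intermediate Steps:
p(P, b) = 1/(25/3 + P) (p(P, b) = 1/((2*(⅙) + 8*1) + P) = 1/((⅓ + 8) + P) = 1/(25/3 + P))
(p(2, 19) + 227) - 22*2 = (3/(25 + 3*2) + 227) - 22*2 = (3/(25 + 6) + 227) - 44 = (3/31 + 227) - 44 = 7040/31 - 44 = 5676/31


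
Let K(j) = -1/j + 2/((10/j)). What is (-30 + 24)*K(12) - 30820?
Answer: -308339/10 ≈ -30834.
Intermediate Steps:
K(j) = -1/j + j/5 (K(j) = -1/j + 2*(j/10) = -1/j + j/5)
(-30 + 24)*K(12) - 30820 = (-30 + 24)*(-1/12 + (1/5)*12) - 30820 = -6*(-1*1/12 + 12/5) - 30820 = -6*(-1/12 + 12/5) - 30820 = -6*139/60 - 30820 = -139/10 - 30820 = -308339/10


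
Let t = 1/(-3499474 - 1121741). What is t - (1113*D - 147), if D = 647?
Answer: -3327108436261/4621215 ≈ -7.1996e+5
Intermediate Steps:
t = -1/4621215 (t = 1/(-4621215) = -1/4621215 ≈ -2.1639e-7)
t - (1113*D - 147) = -1/4621215 - (1113*647 - 147) = -1/4621215 - (720111 - 147) = -1/4621215 - 1*719964 = -1/4621215 - 719964 = -3327108436261/4621215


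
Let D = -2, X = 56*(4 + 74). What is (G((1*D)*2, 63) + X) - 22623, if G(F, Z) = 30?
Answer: -18225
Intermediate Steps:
X = 4368 (X = 56*78 = 4368)
(G((1*D)*2, 63) + X) - 22623 = (30 + 4368) - 22623 = 4398 - 22623 = -18225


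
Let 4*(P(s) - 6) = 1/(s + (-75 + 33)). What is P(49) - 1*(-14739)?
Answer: 412861/28 ≈ 14745.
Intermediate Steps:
P(s) = 6 + 1/(4*(-42 + s)) (P(s) = 6 + 1/(4*(s + (-75 + 33))) = 6 + 1/(4*(s - 42)) = 6 + 1/(4*(-42 + s)))
P(49) - 1*(-14739) = (-1007 + 24*49)/(4*(-42 + 49)) - 1*(-14739) = (¼)*(-1007 + 1176)/7 + 14739 = (¼)*(⅐)*169 + 14739 = 169/28 + 14739 = 412861/28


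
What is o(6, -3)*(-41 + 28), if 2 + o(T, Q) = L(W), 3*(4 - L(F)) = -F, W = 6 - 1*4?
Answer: -104/3 ≈ -34.667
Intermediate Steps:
W = 2 (W = 6 - 4 = 2)
L(F) = 4 + F/3 (L(F) = 4 - (-1)*F/3 = 4 + F/3)
o(T, Q) = 8/3 (o(T, Q) = -2 + (4 + (1/3)*2) = -2 + (4 + 2/3) = -2 + 14/3 = 8/3)
o(6, -3)*(-41 + 28) = 8*(-41 + 28)/3 = (8/3)*(-13) = -104/3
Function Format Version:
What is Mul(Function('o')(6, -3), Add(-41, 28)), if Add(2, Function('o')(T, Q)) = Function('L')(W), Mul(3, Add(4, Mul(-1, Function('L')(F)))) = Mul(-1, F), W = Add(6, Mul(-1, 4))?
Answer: Rational(-104, 3) ≈ -34.667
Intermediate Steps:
W = 2 (W = Add(6, -4) = 2)
Function('L')(F) = Add(4, Mul(Rational(1, 3), F)) (Function('L')(F) = Add(4, Mul(Rational(-1, 3), Mul(-1, F))) = Add(4, Mul(Rational(1, 3), F)))
Function('o')(T, Q) = Rational(8, 3) (Function('o')(T, Q) = Add(-2, Add(4, Mul(Rational(1, 3), 2))) = Add(-2, Add(4, Rational(2, 3))) = Add(-2, Rational(14, 3)) = Rational(8, 3))
Mul(Function('o')(6, -3), Add(-41, 28)) = Mul(Rational(8, 3), Add(-41, 28)) = Mul(Rational(8, 3), -13) = Rational(-104, 3)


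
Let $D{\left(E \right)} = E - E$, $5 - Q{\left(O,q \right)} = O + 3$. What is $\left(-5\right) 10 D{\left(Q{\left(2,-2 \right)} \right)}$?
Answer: $0$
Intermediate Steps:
$Q{\left(O,q \right)} = 2 - O$ ($Q{\left(O,q \right)} = 5 - \left(O + 3\right) = 5 - \left(3 + O\right) = 2 - O$)
$D{\left(E \right)} = 0$
$\left(-5\right) 10 D{\left(Q{\left(2,-2 \right)} \right)} = \left(-5\right) 10 \cdot 0 = \left(-50\right) 0 = 0$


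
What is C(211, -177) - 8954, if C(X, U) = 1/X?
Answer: -1889293/211 ≈ -8954.0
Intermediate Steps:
C(211, -177) - 8954 = 1/211 - 8954 = -1889293/211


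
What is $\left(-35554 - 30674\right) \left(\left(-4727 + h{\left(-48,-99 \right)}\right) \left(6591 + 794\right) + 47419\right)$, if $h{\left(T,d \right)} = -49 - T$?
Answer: $2309294926308$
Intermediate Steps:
$\left(-35554 - 30674\right) \left(\left(-4727 + h{\left(-48,-99 \right)}\right) \left(6591 + 794\right) + 47419\right) = \left(-35554 - 30674\right) \left(\left(-4727 - 1\right) \left(6591 + 794\right) + 47419\right) = - 66228 \left(\left(-4727 + \left(-49 + 48\right)\right) 7385 + 47419\right) = - 66228 \left(\left(-4727 - 1\right) 7385 + 47419\right) = - 66228 \left(\left(-4728\right) 7385 + 47419\right) = - 66228 \left(-34916280 + 47419\right) = \left(-66228\right) \left(-34868861\right) = 2309294926308$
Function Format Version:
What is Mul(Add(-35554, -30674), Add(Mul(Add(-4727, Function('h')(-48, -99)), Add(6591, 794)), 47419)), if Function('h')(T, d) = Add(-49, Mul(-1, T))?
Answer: 2309294926308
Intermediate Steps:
Mul(Add(-35554, -30674), Add(Mul(Add(-4727, Function('h')(-48, -99)), Add(6591, 794)), 47419)) = Mul(Add(-35554, -30674), Add(Mul(Add(-4727, Add(-49, Mul(-1, -48))), Add(6591, 794)), 47419)) = Mul(-66228, Add(Mul(Add(-4727, Add(-49, 48)), 7385), 47419)) = Mul(-66228, Add(Mul(Add(-4727, -1), 7385), 47419)) = Mul(-66228, Add(Mul(-4728, 7385), 47419)) = Mul(-66228, Add(-34916280, 47419)) = Mul(-66228, -34868861) = 2309294926308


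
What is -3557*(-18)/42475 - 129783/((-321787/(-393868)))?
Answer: -2171189715369438/13667902825 ≈ -1.5885e+5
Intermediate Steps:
-3557*(-18)/42475 - 129783/((-321787/(-393868))) = 64026*(1/42475) - 129783/((-321787*(-1/393868))) = 64026/42475 - 129783/321787/393868 = 64026/42475 - 129783*393868/321787 = 64026/42475 - 51117370644/321787 = -2171189715369438/13667902825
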